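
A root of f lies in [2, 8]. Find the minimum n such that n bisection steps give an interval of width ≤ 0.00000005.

27

Width after n steps is 6/2^n. Need 2^n ≥ 6/0.00000005 = 120000000.
2^26 = 67108864 < 120000000 ≤ 2^27 = 134217728, so n = 27.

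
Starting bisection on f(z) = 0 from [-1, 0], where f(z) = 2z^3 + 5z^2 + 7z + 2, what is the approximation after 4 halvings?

-0.3125

f(-0.5) = -0.5 < 0, so the root lies in [-0.5, 0]
f(-0.25) = 0.53125 > 0, so the root lies in [-0.5, -0.25]
f(-0.375) = -0.027344 < 0, so the root lies in [-0.375, -0.25]
f(-0.3125) = 0.2397 > 0, so the root lies in [-0.375, -0.3125]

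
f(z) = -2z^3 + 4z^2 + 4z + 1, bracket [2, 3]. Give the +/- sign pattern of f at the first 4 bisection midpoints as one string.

++--

z = 2.5 gives f = 4.75, positive; keep [2.5, 3]
z = 2.75 gives f = 0.65625, positive; keep [2.75, 3]
z = 2.875 gives f = -1.964844, negative; keep [2.75, 2.875]
z = 2.8125 gives f = -0.604, negative; keep [2.75, 2.8125]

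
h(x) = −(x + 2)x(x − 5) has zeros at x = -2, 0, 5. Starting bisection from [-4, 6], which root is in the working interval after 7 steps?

midpoint 1: h = 12 > 0 → [1, 6]
midpoint 3.5: h = 28.875 > 0 → [3.5, 6]
midpoint 4.75: h = 8.015625 > 0 → [4.75, 6]
midpoint 5.375: h = -14.8652 < 0 → [4.75, 5.375]
midpoint 5.0625: h = -2.2346 < 0 → [4.75, 5.0625]
midpoint 4.90625: h = 3.1766 > 0 → [4.90625, 5.0625]
midpoint 4.984375: h = 0.5439 > 0 → [4.984375, 5.0625]

5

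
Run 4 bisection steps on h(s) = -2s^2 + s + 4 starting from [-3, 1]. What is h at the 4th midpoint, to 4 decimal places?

-0.3750

h(-1) = 1 > 0, so the root lies in [-3, -1]
h(-2) = -6 < 0, so the root lies in [-2, -1]
h(-1.5) = -2 < 0, so the root lies in [-1.5, -1]
h(-1.25) = -0.375 < 0, so the root lies in [-1.25, -1]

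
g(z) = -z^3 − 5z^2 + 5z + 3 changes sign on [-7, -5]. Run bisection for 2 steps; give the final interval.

[-6, -5.5]

z = -6 gives g = 9, positive; keep [-6, -5]
z = -5.5 gives g = -9.375, negative; keep [-6, -5.5]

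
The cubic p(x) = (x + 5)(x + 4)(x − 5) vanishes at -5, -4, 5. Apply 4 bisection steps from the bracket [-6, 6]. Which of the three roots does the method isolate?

5

midpoint 0: p = -100 < 0 → [0, 6]
midpoint 3: p = -112 < 0 → [3, 6]
midpoint 4.5: p = -40.375 < 0 → [4.5, 6]
midpoint 5.25: p = 23.7031 > 0 → [4.5, 5.25]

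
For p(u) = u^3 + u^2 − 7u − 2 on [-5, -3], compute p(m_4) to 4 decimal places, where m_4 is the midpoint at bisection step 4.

-0.8770

p(-4) = -22 < 0, so the root lies in [-4, -3]
p(-3.5) = -8.125 < 0, so the root lies in [-3.5, -3]
p(-3.25) = -3.015625 < 0, so the root lies in [-3.25, -3]
p(-3.125) = -0.877 < 0, so the root lies in [-3.125, -3]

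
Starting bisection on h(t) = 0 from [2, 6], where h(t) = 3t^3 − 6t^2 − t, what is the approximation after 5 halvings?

t = 4 gives h = 92, positive; keep [2, 4]
t = 3 gives h = 24, positive; keep [2, 3]
t = 2.5 gives h = 6.875, positive; keep [2, 2.5]
t = 2.25 gives h = 1.5469, positive; keep [2, 2.25]
t = 2.125 gives h = -0.4316, negative; keep [2.125, 2.25]

2.125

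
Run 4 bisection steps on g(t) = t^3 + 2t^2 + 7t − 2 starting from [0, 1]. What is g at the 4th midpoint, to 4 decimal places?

m = 0.5, g(m) = 2.125 (+); new bracket [0, 0.5]
m = 0.25, g(m) = -0.109375 (−); new bracket [0.25, 0.5]
m = 0.375, g(m) = 0.958984 (+); new bracket [0.25, 0.375]
m = 0.3125, g(m) = 0.4133 (+); new bracket [0.25, 0.3125]

0.4133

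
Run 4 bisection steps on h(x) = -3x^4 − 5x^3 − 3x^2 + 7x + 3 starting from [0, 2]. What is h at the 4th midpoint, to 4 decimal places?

h(1) = -1 < 0, so the root lies in [0, 1]
h(0.5) = 4.9375 > 0, so the root lies in [0.5, 1]
h(0.75) = 3.503906 > 0, so the root lies in [0.75, 1]
h(0.875) = 1.72 > 0, so the root lies in [0.875, 1]

1.7200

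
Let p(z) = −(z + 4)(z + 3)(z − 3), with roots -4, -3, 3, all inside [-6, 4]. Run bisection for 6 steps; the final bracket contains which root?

3

midpoint -1: p = 24 > 0 → [-1, 4]
midpoint 1.5: p = 37.125 > 0 → [1.5, 4]
midpoint 2.75: p = 9.703125 > 0 → [2.75, 4]
midpoint 3.375: p = -17.6309 < 0 → [2.75, 3.375]
midpoint 3.0625: p = -2.676 < 0 → [2.75, 3.0625]
midpoint 2.90625: p = 3.8241 > 0 → [2.90625, 3.0625]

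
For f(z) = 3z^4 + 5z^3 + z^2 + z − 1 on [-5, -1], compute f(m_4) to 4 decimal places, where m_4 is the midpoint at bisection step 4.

f(-3) = 113 > 0, so the root lies in [-3, -1]
f(-2) = 9 > 0, so the root lies in [-2, -1]
f(-1.5) = -1.9375 < 0, so the root lies in [-2, -1.5]
f(-1.75) = 1.6523 > 0, so the root lies in [-1.75, -1.5]

1.6523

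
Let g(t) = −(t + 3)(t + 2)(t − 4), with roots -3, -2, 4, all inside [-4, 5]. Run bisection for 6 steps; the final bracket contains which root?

4

g(0.5) = 30.625 > 0, so the root lies in [0.5, 5]
g(2.75) = 34.140625 > 0, so the root lies in [2.75, 5]
g(3.875) = 5.048828 > 0, so the root lies in [3.875, 5]
g(4.4375) = -20.947 < 0, so the root lies in [3.875, 4.4375]
g(4.15625) = -6.8837 < 0, so the root lies in [3.875, 4.15625]
g(4.015625) = -0.6594 < 0, so the root lies in [3.875, 4.015625]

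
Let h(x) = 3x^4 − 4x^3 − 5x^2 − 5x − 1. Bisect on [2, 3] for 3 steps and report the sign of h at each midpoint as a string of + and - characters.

h(2.5) = 9.9375 > 0, so the root lies in [2, 2.5]
h(2.25) = -6.238281 < 0, so the root lies in [2.25, 2.5]
h(2.375) = 0.785889 > 0, so the root lies in [2.25, 2.375]

+-+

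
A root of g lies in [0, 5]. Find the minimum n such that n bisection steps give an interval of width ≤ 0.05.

Width after n steps is 5/2^n. Need 2^n ≥ 5/0.05 = 100.
2^6 = 64 < 100 ≤ 2^7 = 128, so n = 7.

7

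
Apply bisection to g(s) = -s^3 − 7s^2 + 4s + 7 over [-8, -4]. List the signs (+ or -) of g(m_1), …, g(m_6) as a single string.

midpoint -6: g = -53 < 0 → [-8, -6]
midpoint -7: g = -21 < 0 → [-8, -7]
midpoint -7.5: g = 5.125 > 0 → [-7.5, -7]
midpoint -7.25: g = -8.8594 < 0 → [-7.5, -7.25]
midpoint -7.375: g = -2.1035 < 0 → [-7.5, -7.375]
midpoint -7.4375: g = 1.4509 > 0 → [-7.4375, -7.375]

--+--+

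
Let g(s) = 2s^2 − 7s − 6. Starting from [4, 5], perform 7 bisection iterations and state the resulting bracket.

m = 4.5, g(m) = 3 (+); new bracket [4, 4.5]
m = 4.25, g(m) = 0.375 (+); new bracket [4, 4.25]
m = 4.125, g(m) = -0.84375 (−); new bracket [4.125, 4.25]
m = 4.1875, g(m) = -0.2422 (−); new bracket [4.1875, 4.25]
m = 4.21875, g(m) = 0.0645 (+); new bracket [4.1875, 4.21875]
m = 4.203125, g(m) = -0.0894 (−); new bracket [4.203125, 4.21875]
m = 4.2109375, g(m) = -0.0126 (−); new bracket [4.2109375, 4.21875]

[4.2109375, 4.21875]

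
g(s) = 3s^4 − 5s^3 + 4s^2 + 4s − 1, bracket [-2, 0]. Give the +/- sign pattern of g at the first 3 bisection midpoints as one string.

g(-1) = 7 > 0, so the root lies in [-1, 0]
g(-0.5) = -1.1875 < 0, so the root lies in [-1, -0.5]
g(-0.75) = 1.308594 > 0, so the root lies in [-0.75, -0.5]

+-+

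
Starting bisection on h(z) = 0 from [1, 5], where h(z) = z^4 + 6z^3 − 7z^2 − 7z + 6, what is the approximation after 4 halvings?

midpoint 3: h = 165 > 0 → [1, 3]
midpoint 2: h = 28 > 0 → [1, 2]
midpoint 1.5: h = 5.0625 > 0 → [1, 1.5]
midpoint 1.25: h = 0.4727 > 0 → [1, 1.25]

1.25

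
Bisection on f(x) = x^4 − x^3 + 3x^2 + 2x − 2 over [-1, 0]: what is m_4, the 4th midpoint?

-0.9375

m = -0.5, f(m) = -2.0625 (−); new bracket [-1, -0.5]
m = -0.75, f(m) = -1.074219 (−); new bracket [-1, -0.75]
m = -0.875, f(m) = -0.197021 (−); new bracket [-1, -0.875]
m = -0.9375, f(m) = 0.3582 (+); new bracket [-0.9375, -0.875]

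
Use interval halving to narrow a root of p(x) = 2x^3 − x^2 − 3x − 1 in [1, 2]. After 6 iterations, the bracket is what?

[1.609375, 1.625]

p(1.5) = -1 < 0, so the root lies in [1.5, 2]
p(1.75) = 1.40625 > 0, so the root lies in [1.5, 1.75]
p(1.625) = 0.066406 > 0, so the root lies in [1.5, 1.625]
p(1.5625) = -0.4995 < 0, so the root lies in [1.5625, 1.625]
p(1.59375) = -0.2249 < 0, so the root lies in [1.59375, 1.625]
p(1.609375) = -0.0814 < 0, so the root lies in [1.609375, 1.625]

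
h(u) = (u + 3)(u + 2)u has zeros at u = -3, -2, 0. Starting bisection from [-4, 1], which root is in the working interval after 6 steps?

m = -1.5, h(m) = -1.125 (−); new bracket [-1.5, 1]
m = -0.25, h(m) = -1.203125 (−); new bracket [-0.25, 1]
m = 0.375, h(m) = 3.005859 (+); new bracket [-0.25, 0.375]
m = 0.0625, h(m) = 0.3948 (+); new bracket [-0.25, 0.0625]
m = -0.09375, h(m) = -0.5194 (−); new bracket [-0.09375, 0.0625]
m = -0.015625, h(m) = -0.0925 (−); new bracket [-0.015625, 0.0625]

0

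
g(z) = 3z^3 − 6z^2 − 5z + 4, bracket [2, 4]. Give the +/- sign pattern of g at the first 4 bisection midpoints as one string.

++--

z = 3 gives g = 16, positive; keep [2, 3]
z = 2.5 gives g = 0.875, positive; keep [2, 2.5]
z = 2.25 gives g = -3.453125, negative; keep [2.25, 2.5]
z = 2.375 gives g = -1.5293, negative; keep [2.375, 2.5]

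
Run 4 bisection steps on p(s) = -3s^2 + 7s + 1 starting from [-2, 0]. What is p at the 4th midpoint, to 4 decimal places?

0.0781

s = -1 gives p = -9, negative; keep [-1, 0]
s = -0.5 gives p = -3.25, negative; keep [-0.5, 0]
s = -0.25 gives p = -0.9375, negative; keep [-0.25, 0]
s = -0.125 gives p = 0.0781, positive; keep [-0.25, -0.125]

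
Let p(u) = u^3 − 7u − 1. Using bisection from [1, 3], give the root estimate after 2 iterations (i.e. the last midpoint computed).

2.5

midpoint 2: p = -7 < 0 → [2, 3]
midpoint 2.5: p = -2.875 < 0 → [2.5, 3]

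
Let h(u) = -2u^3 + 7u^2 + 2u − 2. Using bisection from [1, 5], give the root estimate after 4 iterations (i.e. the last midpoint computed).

3.75

u = 3 gives h = 13, positive; keep [3, 5]
u = 4 gives h = -10, negative; keep [3, 4]
u = 3.5 gives h = 5, positive; keep [3.5, 4]
u = 3.75 gives h = -1.5312, negative; keep [3.5, 3.75]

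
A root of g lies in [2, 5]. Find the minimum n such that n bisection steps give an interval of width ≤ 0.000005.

Width after n steps is 3/2^n. Need 2^n ≥ 3/0.000005 = 600000.
2^19 = 524288 < 600000 ≤ 2^20 = 1048576, so n = 20.

20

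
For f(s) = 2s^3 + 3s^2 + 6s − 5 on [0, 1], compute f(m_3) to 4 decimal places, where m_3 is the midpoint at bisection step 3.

f(0.5) = -1 < 0, so the root lies in [0.5, 1]
f(0.75) = 2.03125 > 0, so the root lies in [0.5, 0.75]
f(0.625) = 0.410156 > 0, so the root lies in [0.5, 0.625]

0.4102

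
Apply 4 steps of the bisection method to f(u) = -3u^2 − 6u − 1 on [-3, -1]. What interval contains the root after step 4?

[-1.875, -1.75]

f(-2) = -1 < 0, so the root lies in [-2, -1]
f(-1.5) = 1.25 > 0, so the root lies in [-2, -1.5]
f(-1.75) = 0.3125 > 0, so the root lies in [-2, -1.75]
f(-1.875) = -0.2969 < 0, so the root lies in [-1.875, -1.75]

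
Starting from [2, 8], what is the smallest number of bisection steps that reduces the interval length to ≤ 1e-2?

10

Width after n steps is 6/2^n. Need 2^n ≥ 6/1e-2 = 600.
2^9 = 512 < 600 ≤ 2^10 = 1024, so n = 10.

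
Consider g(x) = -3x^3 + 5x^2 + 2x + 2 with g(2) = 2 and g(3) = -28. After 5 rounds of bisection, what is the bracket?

g(2.5) = -8.625 < 0, so the root lies in [2, 2.5]
g(2.25) = -2.359375 < 0, so the root lies in [2, 2.25]
g(2.125) = 0.041016 > 0, so the root lies in [2.125, 2.25]
g(2.1875) = -1.1018 < 0, so the root lies in [2.125, 2.1875]
g(2.15625) = -0.5163 < 0, so the root lies in [2.125, 2.15625]

[2.125, 2.15625]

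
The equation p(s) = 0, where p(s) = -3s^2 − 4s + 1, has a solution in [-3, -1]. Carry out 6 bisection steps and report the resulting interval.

p(-2) = -3 < 0, so the root lies in [-2, -1]
p(-1.5) = 0.25 > 0, so the root lies in [-2, -1.5]
p(-1.75) = -1.1875 < 0, so the root lies in [-1.75, -1.5]
p(-1.625) = -0.4219 < 0, so the root lies in [-1.625, -1.5]
p(-1.5625) = -0.0742 < 0, so the root lies in [-1.5625, -1.5]
p(-1.53125) = 0.0908 > 0, so the root lies in [-1.5625, -1.53125]

[-1.5625, -1.53125]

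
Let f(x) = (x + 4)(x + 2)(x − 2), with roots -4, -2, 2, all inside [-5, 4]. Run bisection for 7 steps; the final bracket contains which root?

2

x = -0.5 gives f = -13.125, negative; keep [-0.5, 4]
x = 1.75 gives f = -5.390625, negative; keep [1.75, 4]
x = 2.875 gives f = 29.326172, positive; keep [1.75, 2.875]
x = 2.3125 gives f = 8.5071, positive; keep [1.75, 2.3125]
x = 2.03125 gives f = 0.7598, positive; keep [1.75, 2.03125]
x = 1.890625 gives f = -2.5067, negative; keep [1.890625, 2.03125]
x = 1.9609375 gives f = -0.9223, negative; keep [1.9609375, 2.03125]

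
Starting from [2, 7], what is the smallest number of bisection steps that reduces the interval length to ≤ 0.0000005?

24

Width after n steps is 5/2^n. Need 2^n ≥ 5/0.0000005 = 10000000.
2^23 = 8388608 < 10000000 ≤ 2^24 = 16777216, so n = 24.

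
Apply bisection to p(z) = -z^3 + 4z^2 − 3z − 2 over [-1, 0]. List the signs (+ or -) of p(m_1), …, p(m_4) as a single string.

midpoint -0.5: p = 0.625 > 0 → [-0.5, 0]
midpoint -0.25: p = -0.984375 < 0 → [-0.5, -0.25]
midpoint -0.375: p = -0.259766 < 0 → [-0.5, -0.375]
midpoint -0.4375: p = 0.1619 > 0 → [-0.4375, -0.375]

+--+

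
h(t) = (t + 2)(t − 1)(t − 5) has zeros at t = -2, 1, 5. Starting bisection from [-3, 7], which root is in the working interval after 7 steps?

5

m = 2, h(m) = -12 (−); new bracket [2, 7]
m = 4.5, h(m) = -11.375 (−); new bracket [4.5, 7]
m = 5.75, h(m) = 27.609375 (+); new bracket [4.5, 5.75]
m = 5.125, h(m) = 3.6738 (+); new bracket [4.5, 5.125]
m = 4.8125, h(m) = -4.8699 (−); new bracket [4.8125, 5.125]
m = 4.96875, h(m) = -0.8643 (−); new bracket [4.96875, 5.125]
m = 5.046875, h(m) = 1.3368 (+); new bracket [4.96875, 5.046875]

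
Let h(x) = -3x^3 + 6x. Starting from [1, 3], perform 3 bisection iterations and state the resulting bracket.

midpoint 2: h = -12 < 0 → [1, 2]
midpoint 1.5: h = -1.125 < 0 → [1, 1.5]
midpoint 1.25: h = 1.640625 > 0 → [1.25, 1.5]

[1.25, 1.5]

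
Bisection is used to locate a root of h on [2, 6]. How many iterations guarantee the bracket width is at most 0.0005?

Width after n steps is 4/2^n. Need 2^n ≥ 4/0.0005 = 8000.
2^12 = 4096 < 8000 ≤ 2^13 = 8192, so n = 13.

13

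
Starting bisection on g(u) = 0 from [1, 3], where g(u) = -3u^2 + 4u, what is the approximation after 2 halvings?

1.5

u = 2 gives g = -4, negative; keep [1, 2]
u = 1.5 gives g = -0.75, negative; keep [1, 1.5]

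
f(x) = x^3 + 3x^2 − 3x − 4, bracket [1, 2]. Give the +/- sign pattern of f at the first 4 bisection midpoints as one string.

x = 1.5 gives f = 1.625, positive; keep [1, 1.5]
x = 1.25 gives f = -1.109375, negative; keep [1.25, 1.5]
x = 1.375 gives f = 0.146484, positive; keep [1.25, 1.375]
x = 1.3125 gives f = -0.5085, negative; keep [1.3125, 1.375]

+-+-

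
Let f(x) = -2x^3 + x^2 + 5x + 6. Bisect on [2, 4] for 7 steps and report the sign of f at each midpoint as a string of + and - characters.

x = 3 gives f = -24, negative; keep [2, 3]
x = 2.5 gives f = -6.5, negative; keep [2, 2.5]
x = 2.25 gives f = -0.46875, negative; keep [2, 2.25]
x = 2.125 gives f = 1.9492, positive; keep [2.125, 2.25]
x = 2.1875 gives f = 0.7876, positive; keep [2.1875, 2.25]
x = 2.21875 gives f = 0.1714, positive; keep [2.21875, 2.25]
x = 2.234375 gives f = -0.1456, negative; keep [2.21875, 2.234375]

---+++-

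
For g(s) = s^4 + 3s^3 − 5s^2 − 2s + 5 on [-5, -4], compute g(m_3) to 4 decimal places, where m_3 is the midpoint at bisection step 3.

7.1350

m = -4.5, g(m) = 49.4375 (+); new bracket [-4.5, -4]
m = -4.25, g(m) = 19.144531 (+); new bracket [-4.25, -4]
m = -4.125, g(m) = 7.13501 (+); new bracket [-4.125, -4]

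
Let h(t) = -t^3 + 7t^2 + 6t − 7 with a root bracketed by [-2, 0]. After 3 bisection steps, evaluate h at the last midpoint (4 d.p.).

-1.6094

t = -1 gives h = -5, negative; keep [-2, -1]
t = -1.5 gives h = 3.125, positive; keep [-1.5, -1]
t = -1.25 gives h = -1.609375, negative; keep [-1.5, -1.25]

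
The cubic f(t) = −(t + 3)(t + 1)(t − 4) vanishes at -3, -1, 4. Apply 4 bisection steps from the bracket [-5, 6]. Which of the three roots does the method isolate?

m = 0.5, f(m) = 18.375 (+); new bracket [0.5, 6]
m = 3.25, f(m) = 19.921875 (+); new bracket [3.25, 6]
m = 4.625, f(m) = -26.806641 (−); new bracket [3.25, 4.625]
m = 3.9375, f(m) = 2.1409 (+); new bracket [3.9375, 4.625]

4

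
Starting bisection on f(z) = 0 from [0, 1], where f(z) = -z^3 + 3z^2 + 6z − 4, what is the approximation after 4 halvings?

m = 0.5, f(m) = -0.375 (−); new bracket [0.5, 1]
m = 0.75, f(m) = 1.765625 (+); new bracket [0.5, 0.75]
m = 0.625, f(m) = 0.677734 (+); new bracket [0.5, 0.625]
m = 0.5625, f(m) = 0.1462 (+); new bracket [0.5, 0.5625]

0.5625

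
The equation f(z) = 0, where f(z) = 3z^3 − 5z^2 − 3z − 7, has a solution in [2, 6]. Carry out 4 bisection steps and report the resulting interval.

[2.25, 2.5]

midpoint 4: f = 93 > 0 → [2, 4]
midpoint 3: f = 20 > 0 → [2, 3]
midpoint 2.5: f = 1.125 > 0 → [2, 2.5]
midpoint 2.25: f = -4.8906 < 0 → [2.25, 2.5]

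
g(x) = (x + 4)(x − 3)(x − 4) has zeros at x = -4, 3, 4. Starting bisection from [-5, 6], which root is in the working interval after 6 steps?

-4

midpoint 0.5: g = 39.375 > 0 → [-5, 0.5]
midpoint -2.25: g = 57.421875 > 0 → [-5, -2.25]
midpoint -3.625: g = 18.943359 > 0 → [-5, -3.625]
midpoint -4.3125: g = -18.9954 < 0 → [-4.3125, -3.625]
midpoint -3.96875: g = 1.7354 > 0 → [-4.3125, -3.96875]
midpoint -4.140625: g = -8.1744 < 0 → [-4.140625, -3.96875]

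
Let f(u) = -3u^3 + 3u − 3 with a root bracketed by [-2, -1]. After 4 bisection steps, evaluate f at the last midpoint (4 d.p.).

m = -1.5, f(m) = 2.625 (+); new bracket [-1.5, -1]
m = -1.25, f(m) = -0.890625 (−); new bracket [-1.5, -1.25]
m = -1.375, f(m) = 0.673828 (+); new bracket [-1.375, -1.25]
m = -1.3125, f(m) = -0.1545 (−); new bracket [-1.375, -1.3125]

-0.1545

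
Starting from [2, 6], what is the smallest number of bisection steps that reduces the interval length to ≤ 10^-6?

22

Width after n steps is 4/2^n. Need 2^n ≥ 4/10^-6 = 4000000.
2^21 = 2097152 < 4000000 ≤ 2^22 = 4194304, so n = 22.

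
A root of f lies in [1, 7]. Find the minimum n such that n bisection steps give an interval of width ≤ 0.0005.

Width after n steps is 6/2^n. Need 2^n ≥ 6/0.0005 = 12000.
2^13 = 8192 < 12000 ≤ 2^14 = 16384, so n = 14.

14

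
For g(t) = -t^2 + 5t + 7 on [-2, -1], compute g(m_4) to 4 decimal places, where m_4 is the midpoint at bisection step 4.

g(-1.5) = -2.75 < 0, so the root lies in [-1.5, -1]
g(-1.25) = -0.8125 < 0, so the root lies in [-1.25, -1]
g(-1.125) = 0.109375 > 0, so the root lies in [-1.25, -1.125]
g(-1.1875) = -0.3477 < 0, so the root lies in [-1.1875, -1.125]

-0.3477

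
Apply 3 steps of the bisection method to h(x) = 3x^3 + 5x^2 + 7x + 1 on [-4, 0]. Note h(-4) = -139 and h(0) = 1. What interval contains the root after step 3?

midpoint -2: h = -17 < 0 → [-2, 0]
midpoint -1: h = -4 < 0 → [-1, 0]
midpoint -0.5: h = -1.625 < 0 → [-0.5, 0]

[-0.5, 0]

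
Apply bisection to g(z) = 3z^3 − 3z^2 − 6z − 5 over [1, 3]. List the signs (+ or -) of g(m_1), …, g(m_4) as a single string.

m = 2, g(m) = -5 (−); new bracket [2, 3]
m = 2.5, g(m) = 8.125 (+); new bracket [2, 2.5]
m = 2.25, g(m) = 0.484375 (+); new bracket [2, 2.25]
m = 2.125, g(m) = -2.5098 (−); new bracket [2.125, 2.25]

-++-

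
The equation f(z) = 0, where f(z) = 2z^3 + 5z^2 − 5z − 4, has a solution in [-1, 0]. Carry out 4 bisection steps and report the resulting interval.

midpoint -0.5: f = -0.5 < 0 → [-1, -0.5]
midpoint -0.75: f = 1.71875 > 0 → [-0.75, -0.5]
midpoint -0.625: f = 0.589844 > 0 → [-0.625, -0.5]
midpoint -0.5625: f = 0.0386 > 0 → [-0.5625, -0.5]

[-0.5625, -0.5]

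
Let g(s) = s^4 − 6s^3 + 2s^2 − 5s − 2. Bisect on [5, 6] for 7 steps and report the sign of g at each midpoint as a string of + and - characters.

--+-+++

g(5.5) = -52.1875 < 0, so the root lies in [5.5, 6]
g(5.75) = -12.152344 < 0, so the root lies in [5.75, 6]
g(5.875) = 12.308838 > 0, so the root lies in [5.75, 5.875]
g(5.8125) = -0.3127 < 0, so the root lies in [5.8125, 5.875]
g(5.84375) = 5.8987 > 0, so the root lies in [5.8125, 5.84375]
g(5.828125) = 2.7684 > 0, so the root lies in [5.8125, 5.828125]
g(5.8203125) = 1.2217 > 0, so the root lies in [5.8125, 5.8203125]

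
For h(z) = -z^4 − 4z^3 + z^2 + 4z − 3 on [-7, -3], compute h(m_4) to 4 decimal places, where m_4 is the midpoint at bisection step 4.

z = -5 gives h = -123, negative; keep [-5, -3]
z = -4 gives h = -3, negative; keep [-4, -3]
z = -3.5 gives h = 16.6875, positive; keep [-4, -3.5]
z = -3.75 gives h = 9.2461, positive; keep [-4, -3.75]

9.2461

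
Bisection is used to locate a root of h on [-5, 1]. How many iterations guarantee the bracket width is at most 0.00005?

17

Width after n steps is 6/2^n. Need 2^n ≥ 6/0.00005 = 120000.
2^16 = 65536 < 120000 ≤ 2^17 = 131072, so n = 17.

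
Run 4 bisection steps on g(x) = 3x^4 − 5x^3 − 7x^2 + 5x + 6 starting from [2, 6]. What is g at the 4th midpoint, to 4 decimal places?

1.7461

midpoint 4: g = 362 > 0 → [2, 4]
midpoint 3: g = 66 > 0 → [2, 3]
midpoint 2.5: g = 13.8125 > 0 → [2, 2.5]
midpoint 2.25: g = 1.7461 > 0 → [2, 2.25]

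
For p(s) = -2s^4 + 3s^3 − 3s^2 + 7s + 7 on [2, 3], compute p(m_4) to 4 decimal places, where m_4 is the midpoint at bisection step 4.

p(2.5) = -25.5 < 0, so the root lies in [2, 2.5]
p(2.25) = -9.523438 < 0, so the root lies in [2, 2.25]
p(2.125) = -3.666504 < 0, so the root lies in [2, 2.125]
p(2.0625) = -1.1946 < 0, so the root lies in [2, 2.0625]

-1.1946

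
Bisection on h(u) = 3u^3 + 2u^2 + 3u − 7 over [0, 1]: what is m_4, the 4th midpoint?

midpoint 0.5: h = -4.625 < 0 → [0.5, 1]
midpoint 0.75: h = -2.359375 < 0 → [0.75, 1]
midpoint 0.875: h = -0.833984 < 0 → [0.875, 1]
midpoint 0.9375: h = 0.0422 > 0 → [0.875, 0.9375]

0.9375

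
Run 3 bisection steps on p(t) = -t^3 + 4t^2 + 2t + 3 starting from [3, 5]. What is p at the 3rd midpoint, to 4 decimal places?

-4.4219

t = 4 gives p = 11, positive; keep [4, 5]
t = 4.5 gives p = 1.875, positive; keep [4.5, 5]
t = 4.75 gives p = -4.421875, negative; keep [4.5, 4.75]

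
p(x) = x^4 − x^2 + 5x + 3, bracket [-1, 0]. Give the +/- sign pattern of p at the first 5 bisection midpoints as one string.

+---+

m = -0.5, p(m) = 0.3125 (+); new bracket [-1, -0.5]
m = -0.75, p(m) = -0.996094 (−); new bracket [-0.75, -0.5]
m = -0.625, p(m) = -0.363037 (−); new bracket [-0.625, -0.5]
m = -0.5625, p(m) = -0.0288 (−); new bracket [-0.5625, -0.5]
m = -0.53125, p(m) = 0.1412 (+); new bracket [-0.5625, -0.53125]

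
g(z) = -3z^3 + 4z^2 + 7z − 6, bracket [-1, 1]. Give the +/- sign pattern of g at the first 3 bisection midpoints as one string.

z = 0 gives g = -6, negative; keep [0, 1]
z = 0.5 gives g = -1.875, negative; keep [0.5, 1]
z = 0.75 gives g = 0.234375, positive; keep [0.5, 0.75]

--+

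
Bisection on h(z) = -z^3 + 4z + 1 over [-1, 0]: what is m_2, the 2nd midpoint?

-0.25

z = -0.5 gives h = -0.875, negative; keep [-0.5, 0]
z = -0.25 gives h = 0.015625, positive; keep [-0.5, -0.25]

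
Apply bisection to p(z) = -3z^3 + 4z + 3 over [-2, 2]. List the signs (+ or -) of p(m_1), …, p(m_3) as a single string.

z = 0 gives p = 3, positive; keep [0, 2]
z = 1 gives p = 4, positive; keep [1, 2]
z = 1.5 gives p = -1.125, negative; keep [1, 1.5]

++-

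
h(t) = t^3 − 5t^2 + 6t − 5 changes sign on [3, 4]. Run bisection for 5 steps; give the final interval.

[3.75, 3.78125]

t = 3.5 gives h = -2.375, negative; keep [3.5, 4]
t = 3.75 gives h = -0.078125, negative; keep [3.75, 4]
t = 3.875 gives h = 1.357422, positive; keep [3.75, 3.875]
t = 3.8125 gives h = 0.6145, positive; keep [3.75, 3.8125]
t = 3.78125 gives h = 0.262, positive; keep [3.75, 3.78125]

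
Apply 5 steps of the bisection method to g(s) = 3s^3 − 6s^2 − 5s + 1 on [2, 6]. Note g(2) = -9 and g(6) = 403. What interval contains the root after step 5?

[2.5, 2.625]

g(4) = 77 > 0, so the root lies in [2, 4]
g(3) = 13 > 0, so the root lies in [2, 3]
g(2.5) = -2.125 < 0, so the root lies in [2.5, 3]
g(2.75) = 4.2656 > 0, so the root lies in [2.5, 2.75]
g(2.625) = 0.7949 > 0, so the root lies in [2.5, 2.625]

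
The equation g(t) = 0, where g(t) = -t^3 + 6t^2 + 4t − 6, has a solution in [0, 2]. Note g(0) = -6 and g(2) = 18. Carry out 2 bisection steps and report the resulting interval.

[0.5, 1]

m = 1, g(m) = 3 (+); new bracket [0, 1]
m = 0.5, g(m) = -2.625 (−); new bracket [0.5, 1]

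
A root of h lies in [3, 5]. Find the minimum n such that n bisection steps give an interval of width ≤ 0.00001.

Width after n steps is 2/2^n. Need 2^n ≥ 2/0.00001 = 200000.
2^17 = 131072 < 200000 ≤ 2^18 = 262144, so n = 18.

18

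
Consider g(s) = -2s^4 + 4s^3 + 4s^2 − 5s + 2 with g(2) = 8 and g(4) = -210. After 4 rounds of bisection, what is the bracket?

m = 3, g(m) = -31 (−); new bracket [2, 3]
m = 2.5, g(m) = -1.125 (−); new bracket [2, 2.5]
m = 2.25, g(m) = 5.304688 (+); new bracket [2.25, 2.5]
m = 2.375, g(m) = 2.6401 (+); new bracket [2.375, 2.5]

[2.375, 2.5]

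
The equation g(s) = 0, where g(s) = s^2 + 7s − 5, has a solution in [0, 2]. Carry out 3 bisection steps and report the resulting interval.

g(1) = 3 > 0, so the root lies in [0, 1]
g(0.5) = -1.25 < 0, so the root lies in [0.5, 1]
g(0.75) = 0.8125 > 0, so the root lies in [0.5, 0.75]

[0.5, 0.75]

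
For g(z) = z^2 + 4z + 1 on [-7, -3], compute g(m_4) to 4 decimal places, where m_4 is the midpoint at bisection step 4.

0.0625

g(-5) = 6 > 0, so the root lies in [-5, -3]
g(-4) = 1 > 0, so the root lies in [-4, -3]
g(-3.5) = -0.75 < 0, so the root lies in [-4, -3.5]
g(-3.75) = 0.0625 > 0, so the root lies in [-3.75, -3.5]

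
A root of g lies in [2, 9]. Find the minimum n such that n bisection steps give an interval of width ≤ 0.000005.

Width after n steps is 7/2^n. Need 2^n ≥ 7/0.000005 = 1400000.
2^20 = 1048576 < 1400000 ≤ 2^21 = 2097152, so n = 21.

21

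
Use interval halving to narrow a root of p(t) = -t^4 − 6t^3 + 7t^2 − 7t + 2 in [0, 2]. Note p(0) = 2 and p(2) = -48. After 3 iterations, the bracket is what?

m = 1, p(m) = -5 (−); new bracket [0, 1]
m = 0.5, p(m) = -0.5625 (−); new bracket [0, 0.5]
m = 0.25, p(m) = 0.589844 (+); new bracket [0.25, 0.5]

[0.25, 0.5]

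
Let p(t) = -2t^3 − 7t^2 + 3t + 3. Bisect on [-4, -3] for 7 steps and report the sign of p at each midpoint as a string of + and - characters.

--++-+-

m = -3.5, p(m) = -7.5 (−); new bracket [-4, -3.5]
m = -3.75, p(m) = -1.21875 (−); new bracket [-4, -3.75]
m = -3.875, p(m) = 2.636719 (+); new bracket [-3.875, -3.75]
m = -3.8125, p(m) = 0.647 (+); new bracket [-3.8125, -3.75]
m = -3.78125, p(m) = -0.3012 (−); new bracket [-3.8125, -3.78125]
m = -3.796875, p(m) = 0.169 (+); new bracket [-3.796875, -3.78125]
m = -3.7890625, p(m) = -0.067 (−); new bracket [-3.796875, -3.7890625]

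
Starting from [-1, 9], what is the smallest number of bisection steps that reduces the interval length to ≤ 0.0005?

Width after n steps is 10/2^n. Need 2^n ≥ 10/0.0005 = 20000.
2^14 = 16384 < 20000 ≤ 2^15 = 32768, so n = 15.

15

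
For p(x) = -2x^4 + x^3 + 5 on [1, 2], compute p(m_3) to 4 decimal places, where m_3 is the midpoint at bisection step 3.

0.4507

x = 1.5 gives p = -1.75, negative; keep [1, 1.5]
x = 1.25 gives p = 2.070312, positive; keep [1.25, 1.5]
x = 1.375 gives p = 0.450684, positive; keep [1.375, 1.5]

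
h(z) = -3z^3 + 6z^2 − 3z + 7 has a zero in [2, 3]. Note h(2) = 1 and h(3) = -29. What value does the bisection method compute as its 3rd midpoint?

h(2.5) = -9.875 < 0, so the root lies in [2, 2.5]
h(2.25) = -3.546875 < 0, so the root lies in [2, 2.25]
h(2.125) = -1.068359 < 0, so the root lies in [2, 2.125]

2.125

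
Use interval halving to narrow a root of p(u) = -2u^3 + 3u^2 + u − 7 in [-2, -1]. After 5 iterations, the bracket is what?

midpoint -1.5: p = 5 > 0 → [-1.5, -1]
midpoint -1.25: p = 0.34375 > 0 → [-1.25, -1]
midpoint -1.125: p = -1.480469 < 0 → [-1.25, -1.125]
midpoint -1.1875: p = -0.6079 < 0 → [-1.25, -1.1875]
midpoint -1.21875: p = -0.1422 < 0 → [-1.25, -1.21875]

[-1.25, -1.21875]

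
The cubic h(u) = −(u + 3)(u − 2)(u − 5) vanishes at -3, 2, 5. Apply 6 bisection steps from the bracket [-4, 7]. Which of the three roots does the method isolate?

m = 1.5, h(m) = -7.875 (−); new bracket [-4, 1.5]
m = -1.25, h(m) = -35.546875 (−); new bracket [-4, -1.25]
m = -2.625, h(m) = -13.224609 (−); new bracket [-4, -2.625]
m = -3.3125, h(m) = 13.8 (+); new bracket [-3.3125, -2.625]
m = -2.96875, h(m) = -1.2373 (−); new bracket [-3.3125, -2.96875]
m = -3.140625, h(m) = 5.8849 (+); new bracket [-3.140625, -2.96875]

-3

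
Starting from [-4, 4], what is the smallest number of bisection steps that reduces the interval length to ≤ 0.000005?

21

Width after n steps is 8/2^n. Need 2^n ≥ 8/0.000005 = 1600000.
2^20 = 1048576 < 1600000 ≤ 2^21 = 2097152, so n = 21.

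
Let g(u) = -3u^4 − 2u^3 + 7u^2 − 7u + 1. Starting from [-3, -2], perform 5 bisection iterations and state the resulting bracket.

[-2.25, -2.21875]

g(-2.5) = -23.6875 < 0, so the root lies in [-2.5, -2]
g(-2.25) = -1.917969 < 0, so the root lies in [-2.25, -2]
g(-2.125) = 5.503174 > 0, so the root lies in [-2.25, -2.125]
g(-2.1875) = 2.0505 > 0, so the root lies in [-2.25, -2.1875]
g(-2.21875) = 0.133 > 0, so the root lies in [-2.25, -2.21875]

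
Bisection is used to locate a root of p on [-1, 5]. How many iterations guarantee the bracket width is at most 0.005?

Width after n steps is 6/2^n. Need 2^n ≥ 6/0.005 = 1200.
2^10 = 1024 < 1200 ≤ 2^11 = 2048, so n = 11.

11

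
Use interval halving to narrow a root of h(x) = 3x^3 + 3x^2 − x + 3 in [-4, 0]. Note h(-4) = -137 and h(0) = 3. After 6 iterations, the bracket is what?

h(-2) = -7 < 0, so the root lies in [-2, 0]
h(-1) = 4 > 0, so the root lies in [-2, -1]
h(-1.5) = 1.125 > 0, so the root lies in [-2, -1.5]
h(-1.75) = -2.1406 < 0, so the root lies in [-1.75, -1.5]
h(-1.625) = -0.3262 < 0, so the root lies in [-1.625, -1.5]
h(-1.5625) = 0.4426 > 0, so the root lies in [-1.625, -1.5625]

[-1.625, -1.5625]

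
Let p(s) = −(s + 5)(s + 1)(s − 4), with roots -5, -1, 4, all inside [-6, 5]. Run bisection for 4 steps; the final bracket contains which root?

m = -0.5, p(m) = 10.125 (+); new bracket [-0.5, 5]
m = 2.25, p(m) = 41.234375 (+); new bracket [2.25, 5]
m = 3.625, p(m) = 14.958984 (+); new bracket [3.625, 5]
m = 4.3125, p(m) = -15.4602 (−); new bracket [3.625, 4.3125]

4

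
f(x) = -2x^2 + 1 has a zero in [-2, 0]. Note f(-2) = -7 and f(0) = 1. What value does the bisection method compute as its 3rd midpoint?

-0.75

midpoint -1: f = -1 < 0 → [-1, 0]
midpoint -0.5: f = 0.5 > 0 → [-1, -0.5]
midpoint -0.75: f = -0.125 < 0 → [-0.75, -0.5]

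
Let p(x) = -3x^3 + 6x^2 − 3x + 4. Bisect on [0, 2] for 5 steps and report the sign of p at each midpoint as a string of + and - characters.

+++-+

midpoint 1: p = 4 > 0 → [1, 2]
midpoint 1.5: p = 2.875 > 0 → [1.5, 2]
midpoint 1.75: p = 1.046875 > 0 → [1.75, 2]
midpoint 1.875: p = -0.3066 < 0 → [1.75, 1.875]
midpoint 1.8125: p = 0.4104 > 0 → [1.8125, 1.875]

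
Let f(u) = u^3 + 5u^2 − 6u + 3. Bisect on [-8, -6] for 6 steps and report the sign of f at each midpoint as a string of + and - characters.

u = -7 gives f = -53, negative; keep [-7, -6]
u = -6.5 gives f = -21.375, negative; keep [-6.5, -6]
u = -6.25 gives f = -8.328125, negative; keep [-6.25, -6]
u = -6.125 gives f = -2.4551, negative; keep [-6.125, -6]
u = -6.0625 gives f = 0.324, positive; keep [-6.125, -6.0625]
u = -6.09375 gives f = -1.0526, negative; keep [-6.09375, -6.0625]

----+-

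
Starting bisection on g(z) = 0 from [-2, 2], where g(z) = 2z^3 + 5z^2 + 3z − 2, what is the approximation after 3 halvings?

m = 0, g(m) = -2 (−); new bracket [0, 2]
m = 1, g(m) = 8 (+); new bracket [0, 1]
m = 0.5, g(m) = 1 (+); new bracket [0, 0.5]

0.5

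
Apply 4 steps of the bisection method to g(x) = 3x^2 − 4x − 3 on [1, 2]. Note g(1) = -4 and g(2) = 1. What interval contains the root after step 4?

[1.8125, 1.875]

m = 1.5, g(m) = -2.25 (−); new bracket [1.5, 2]
m = 1.75, g(m) = -0.8125 (−); new bracket [1.75, 2]
m = 1.875, g(m) = 0.046875 (+); new bracket [1.75, 1.875]
m = 1.8125, g(m) = -0.3945 (−); new bracket [1.8125, 1.875]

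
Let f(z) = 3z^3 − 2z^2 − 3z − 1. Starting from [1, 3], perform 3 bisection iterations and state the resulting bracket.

[1.25, 1.5]

f(2) = 9 > 0, so the root lies in [1, 2]
f(1.5) = 0.125 > 0, so the root lies in [1, 1.5]
f(1.25) = -2.015625 < 0, so the root lies in [1.25, 1.5]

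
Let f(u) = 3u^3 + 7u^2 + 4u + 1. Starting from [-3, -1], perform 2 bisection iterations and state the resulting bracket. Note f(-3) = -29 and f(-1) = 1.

m = -2, f(m) = -3 (−); new bracket [-2, -1]
m = -1.5, f(m) = 0.625 (+); new bracket [-2, -1.5]

[-2, -1.5]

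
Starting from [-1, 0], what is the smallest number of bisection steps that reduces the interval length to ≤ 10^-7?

24

Width after n steps is 1/2^n. Need 2^n ≥ 1/10^-7 = 10000000.
2^23 = 8388608 < 10000000 ≤ 2^24 = 16777216, so n = 24.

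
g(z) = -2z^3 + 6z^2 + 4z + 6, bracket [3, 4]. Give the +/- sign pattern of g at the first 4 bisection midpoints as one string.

+-++

g(3.5) = 7.75 > 0, so the root lies in [3.5, 4]
g(3.75) = -0.09375 < 0, so the root lies in [3.5, 3.75]
g(3.625) = 4.074219 > 0, so the root lies in [3.625, 3.75]
g(3.6875) = 2.0532 > 0, so the root lies in [3.6875, 3.75]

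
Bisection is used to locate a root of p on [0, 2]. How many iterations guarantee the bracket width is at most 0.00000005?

26

Width after n steps is 2/2^n. Need 2^n ≥ 2/0.00000005 = 40000000.
2^25 = 33554432 < 40000000 ≤ 2^26 = 67108864, so n = 26.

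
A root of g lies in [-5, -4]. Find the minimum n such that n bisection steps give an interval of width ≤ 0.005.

Width after n steps is 1/2^n. Need 2^n ≥ 1/0.005 = 200.
2^7 = 128 < 200 ≤ 2^8 = 256, so n = 8.

8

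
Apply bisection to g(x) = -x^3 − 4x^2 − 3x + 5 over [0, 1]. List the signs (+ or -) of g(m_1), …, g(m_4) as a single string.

m = 0.5, g(m) = 2.375 (+); new bracket [0.5, 1]
m = 0.75, g(m) = 0.078125 (+); new bracket [0.75, 1]
m = 0.875, g(m) = -1.357422 (−); new bracket [0.75, 0.875]
m = 0.8125, g(m) = -0.6145 (−); new bracket [0.75, 0.8125]

++--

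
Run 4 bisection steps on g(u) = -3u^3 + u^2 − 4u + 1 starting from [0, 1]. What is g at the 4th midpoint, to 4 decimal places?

-0.2439

g(0.5) = -1.125 < 0, so the root lies in [0, 0.5]
g(0.25) = 0.015625 > 0, so the root lies in [0.25, 0.5]
g(0.375) = -0.517578 < 0, so the root lies in [0.25, 0.375]
g(0.3125) = -0.2439 < 0, so the root lies in [0.25, 0.3125]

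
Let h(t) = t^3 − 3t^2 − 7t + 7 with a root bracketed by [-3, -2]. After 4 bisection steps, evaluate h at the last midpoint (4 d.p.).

m = -2.5, h(m) = -9.875 (−); new bracket [-2.5, -2]
m = -2.25, h(m) = -3.828125 (−); new bracket [-2.25, -2]
m = -2.125, h(m) = -1.267578 (−); new bracket [-2.125, -2]
m = -2.0625, h(m) = -0.0979 (−); new bracket [-2.0625, -2]

-0.0979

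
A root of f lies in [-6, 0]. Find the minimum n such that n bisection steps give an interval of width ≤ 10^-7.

Width after n steps is 6/2^n. Need 2^n ≥ 6/10^-7 = 60000000.
2^25 = 33554432 < 60000000 ≤ 2^26 = 67108864, so n = 26.

26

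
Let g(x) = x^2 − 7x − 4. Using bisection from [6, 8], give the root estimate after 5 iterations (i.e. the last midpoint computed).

midpoint 7: g = -4 < 0 → [7, 8]
midpoint 7.5: g = -0.25 < 0 → [7.5, 8]
midpoint 7.75: g = 1.8125 > 0 → [7.5, 7.75]
midpoint 7.625: g = 0.7656 > 0 → [7.5, 7.625]
midpoint 7.5625: g = 0.2539 > 0 → [7.5, 7.5625]

7.5625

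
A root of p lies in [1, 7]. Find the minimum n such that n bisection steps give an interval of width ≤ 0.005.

11

Width after n steps is 6/2^n. Need 2^n ≥ 6/0.005 = 1200.
2^10 = 1024 < 1200 ≤ 2^11 = 2048, so n = 11.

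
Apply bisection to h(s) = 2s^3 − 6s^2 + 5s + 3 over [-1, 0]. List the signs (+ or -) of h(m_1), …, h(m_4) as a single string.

m = -0.5, h(m) = -1.25 (−); new bracket [-0.5, 0]
m = -0.25, h(m) = 1.34375 (+); new bracket [-0.5, -0.25]
m = -0.375, h(m) = 0.175781 (+); new bracket [-0.5, -0.375]
m = -0.4375, h(m) = -0.5034 (−); new bracket [-0.4375, -0.375]

-++-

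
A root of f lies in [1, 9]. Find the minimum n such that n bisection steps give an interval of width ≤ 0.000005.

Width after n steps is 8/2^n. Need 2^n ≥ 8/0.000005 = 1600000.
2^20 = 1048576 < 1600000 ≤ 2^21 = 2097152, so n = 21.

21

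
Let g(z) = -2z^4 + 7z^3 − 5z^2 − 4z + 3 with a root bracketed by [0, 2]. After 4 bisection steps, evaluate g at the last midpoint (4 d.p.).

midpoint 1: g = -1 < 0 → [0, 1]
midpoint 0.5: g = 0.5 > 0 → [0.5, 1]
midpoint 0.75: g = -0.492188 < 0 → [0.5, 0.75]
midpoint 0.625: g = -0.0493 < 0 → [0.5, 0.625]

-0.0493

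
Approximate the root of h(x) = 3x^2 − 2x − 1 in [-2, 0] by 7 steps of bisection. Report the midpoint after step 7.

-0.328125

midpoint -1: h = 4 > 0 → [-1, 0]
midpoint -0.5: h = 0.75 > 0 → [-0.5, 0]
midpoint -0.25: h = -0.3125 < 0 → [-0.5, -0.25]
midpoint -0.375: h = 0.1719 > 0 → [-0.375, -0.25]
midpoint -0.3125: h = -0.082 < 0 → [-0.375, -0.3125]
midpoint -0.34375: h = 0.042 > 0 → [-0.34375, -0.3125]
midpoint -0.328125: h = -0.0208 < 0 → [-0.34375, -0.328125]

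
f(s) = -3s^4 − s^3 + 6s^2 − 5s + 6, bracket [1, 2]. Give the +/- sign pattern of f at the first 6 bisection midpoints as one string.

--++++

f(1.5) = -6.5625 < 0, so the root lies in [1, 1.5]
f(1.25) = -0.152344 < 0, so the root lies in [1, 1.25]
f(1.125) = 1.739502 > 0, so the root lies in [1.125, 1.25]
f(1.1875) = 0.8833 > 0, so the root lies in [1.1875, 1.25]
f(1.21875) = 0.3893 > 0, so the root lies in [1.21875, 1.25]
f(1.234375) = 0.1246 > 0, so the root lies in [1.234375, 1.25]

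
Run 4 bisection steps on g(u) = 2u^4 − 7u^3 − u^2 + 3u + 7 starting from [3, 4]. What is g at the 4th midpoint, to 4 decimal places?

0.4187

midpoint 3.5: g = 5.25 > 0 → [3, 3.5]
midpoint 3.25: g = -10.976562 < 0 → [3.25, 3.5]
midpoint 3.375: g = -3.876465 < 0 → [3.375, 3.5]
midpoint 3.4375: g = 0.4187 > 0 → [3.375, 3.4375]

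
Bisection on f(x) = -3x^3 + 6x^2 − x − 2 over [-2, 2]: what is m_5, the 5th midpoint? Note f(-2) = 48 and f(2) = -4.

-0.375

midpoint 0: f = -2 < 0 → [-2, 0]
midpoint -1: f = 8 > 0 → [-1, 0]
midpoint -0.5: f = 0.375 > 0 → [-0.5, 0]
midpoint -0.25: f = -1.3281 < 0 → [-0.5, -0.25]
midpoint -0.375: f = -0.623 < 0 → [-0.5, -0.375]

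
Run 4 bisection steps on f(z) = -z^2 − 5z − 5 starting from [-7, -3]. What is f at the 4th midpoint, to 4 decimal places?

m = -5, f(m) = -5 (−); new bracket [-5, -3]
m = -4, f(m) = -1 (−); new bracket [-4, -3]
m = -3.5, f(m) = 0.25 (+); new bracket [-4, -3.5]
m = -3.75, f(m) = -0.3125 (−); new bracket [-3.75, -3.5]

-0.3125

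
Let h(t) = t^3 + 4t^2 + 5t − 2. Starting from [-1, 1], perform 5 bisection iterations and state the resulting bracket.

midpoint 0: h = -2 < 0 → [0, 1]
midpoint 0.5: h = 1.625 > 0 → [0, 0.5]
midpoint 0.25: h = -0.484375 < 0 → [0.25, 0.5]
midpoint 0.375: h = 0.4902 > 0 → [0.25, 0.375]
midpoint 0.3125: h = -0.0164 < 0 → [0.3125, 0.375]

[0.3125, 0.375]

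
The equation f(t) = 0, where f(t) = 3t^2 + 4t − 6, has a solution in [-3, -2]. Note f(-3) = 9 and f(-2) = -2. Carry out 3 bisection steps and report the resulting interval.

midpoint -2.5: f = 2.75 > 0 → [-2.5, -2]
midpoint -2.25: f = 0.1875 > 0 → [-2.25, -2]
midpoint -2.125: f = -0.953125 < 0 → [-2.25, -2.125]

[-2.25, -2.125]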